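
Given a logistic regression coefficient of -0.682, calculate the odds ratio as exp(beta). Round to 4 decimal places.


Odds ratio = exp(beta) = exp(-0.682).
= 0.5056.

0.5056


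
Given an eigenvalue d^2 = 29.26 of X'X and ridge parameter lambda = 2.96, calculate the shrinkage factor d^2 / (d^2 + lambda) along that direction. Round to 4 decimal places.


Denominator = d^2 + lambda = 29.26 + 2.96 = 32.2200.
Shrinkage = 29.26 / 32.2200 = 0.9081.

0.9081


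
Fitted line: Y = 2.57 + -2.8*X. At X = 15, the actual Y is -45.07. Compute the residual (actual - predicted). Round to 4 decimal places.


Predicted = 2.57 + -2.8 * 15 = -39.4300.
Residual = -45.07 - -39.4300 = -5.6400.

-5.6400


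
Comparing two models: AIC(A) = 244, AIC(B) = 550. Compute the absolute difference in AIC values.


Absolute difference = |244 - 550| = 306.
The model with lower AIC (A) is preferred.

306


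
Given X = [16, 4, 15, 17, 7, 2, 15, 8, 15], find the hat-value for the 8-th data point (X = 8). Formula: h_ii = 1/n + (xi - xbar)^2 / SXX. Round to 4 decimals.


n = 9, xbar = 11.0000.
SXX = sum((xi - xbar)^2) = 264.0000.
h = 1/9 + (8 - 11.0000)^2 / 264.0000 = 0.1452.

0.1452


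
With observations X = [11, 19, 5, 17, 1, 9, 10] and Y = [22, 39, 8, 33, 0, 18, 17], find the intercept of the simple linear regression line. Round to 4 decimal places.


First find the slope: b1 = 2.1348.
Means: xbar = 10.2857, ybar = 19.5714.
b0 = ybar - b1 * xbar = 19.5714 - 2.1348 * 10.2857 = -2.3863.

-2.3863


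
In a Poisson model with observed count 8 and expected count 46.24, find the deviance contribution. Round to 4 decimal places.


Compute y*ln(y/mu) = 8*ln(8/46.24) = 8*-1.754404 = -14.035232.
y - mu = -38.24.
D = 2*(-14.035232 - (-38.24)) = 48.409536, which rounds to 48.4095.

48.4095


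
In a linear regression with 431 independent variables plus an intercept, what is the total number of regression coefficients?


Including the intercept, the model has 431 predictor coefficients + 1 intercept.
Total = 432.

432


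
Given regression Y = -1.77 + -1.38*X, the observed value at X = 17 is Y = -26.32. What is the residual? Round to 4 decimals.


Predicted = -1.77 + -1.38 * 17 = -25.2300.
Residual = -26.32 - -25.2300 = -1.0900.

-1.0900


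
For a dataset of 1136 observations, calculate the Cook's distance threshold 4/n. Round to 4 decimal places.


The threshold is 4/n.
4/1136 = 0.0035.

0.0035


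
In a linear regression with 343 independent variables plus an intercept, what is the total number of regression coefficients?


Each predictor gets one coefficient, plus one intercept.
Total parameters = 343 + 1 = 344.

344


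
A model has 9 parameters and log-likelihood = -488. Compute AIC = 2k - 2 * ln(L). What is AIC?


Compute:
2k = 2*9 = 18.
-2*loglik = -2*(-488) = 976.
AIC = 18 + 976 = 994.

994


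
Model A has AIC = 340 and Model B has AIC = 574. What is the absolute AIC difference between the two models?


|AIC_A - AIC_B| = |340 - 574| = 234.
Model A is preferred (lower AIC).

234


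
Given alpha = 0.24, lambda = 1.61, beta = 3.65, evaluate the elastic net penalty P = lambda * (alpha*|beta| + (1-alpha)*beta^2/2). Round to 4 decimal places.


alpha * |beta| = 0.24 * 3.65 = 0.8760.
(1-alpha) * beta^2/2 = 0.76 * 13.3225/2 = 5.0626.
Total = 1.61 * (0.8760 + 5.0626) = 9.5611.

9.5611


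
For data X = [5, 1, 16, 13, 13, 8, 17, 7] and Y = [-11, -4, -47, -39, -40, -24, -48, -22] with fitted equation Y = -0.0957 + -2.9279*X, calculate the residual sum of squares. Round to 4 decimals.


Compute predicted values, then residuals = yi - yhat_i.
Residuals: [3.7352, -0.9764, -0.0579, -0.8416, -1.8416, -0.4811, 1.8700, -1.4090].
SSres = sum(residual^2) = 24.7218.

24.7218


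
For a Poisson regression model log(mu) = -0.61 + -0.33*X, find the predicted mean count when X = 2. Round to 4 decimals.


eta = -0.61 + -0.33 * 2 = -1.2700.
mu = exp(-1.2700) = 0.2808.

0.2808


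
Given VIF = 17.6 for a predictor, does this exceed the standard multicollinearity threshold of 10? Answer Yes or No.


The threshold is 10.
VIF = 17.6 is >= 10.
Multicollinearity indication: Yes.

Yes


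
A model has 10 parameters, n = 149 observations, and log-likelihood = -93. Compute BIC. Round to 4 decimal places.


ln(149) = 5.003946.
k * ln(n) = 10 * 5.003946 = 50.039460.
-2L = 186.
BIC = 50.039460 + 186 = 236.039460, which rounds to 236.0395.

236.0395


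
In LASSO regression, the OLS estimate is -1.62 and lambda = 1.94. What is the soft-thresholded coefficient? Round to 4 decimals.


Check: |-1.62| = 1.62 vs lambda = 1.94.
Since |beta| <= lambda, the coefficient is set to 0.
Soft-thresholded coefficient = 0.0000.

0.0000


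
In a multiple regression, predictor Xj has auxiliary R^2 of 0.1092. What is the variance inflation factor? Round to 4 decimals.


Denominator: 1 - 0.1092 = 0.8908.
VIF = 1 / 0.8908 = 1.1226.

1.1226


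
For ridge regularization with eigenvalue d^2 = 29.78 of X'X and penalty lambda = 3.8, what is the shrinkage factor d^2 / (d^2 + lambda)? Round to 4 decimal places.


Denominator = d^2 + lambda = 29.78 + 3.8 = 33.5800.
Shrinkage = 29.78 / 33.5800 = 0.8868.

0.8868


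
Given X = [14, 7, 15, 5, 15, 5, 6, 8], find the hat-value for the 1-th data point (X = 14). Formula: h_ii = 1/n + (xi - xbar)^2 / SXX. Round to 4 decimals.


Compute xbar = 9.3750 with n = 8 observations.
SXX = 141.8750.
Leverage = 1/8 + (14 - 9.3750)^2/141.8750 = 0.2758.

0.2758


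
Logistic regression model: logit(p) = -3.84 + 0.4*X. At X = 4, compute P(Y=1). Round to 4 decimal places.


Linear predictor: z = -3.84 + 0.4 * 4 = -2.2400.
P = 1/(1 + exp(2.2400)) = 1/(1 + 9.3933) = 0.0962.

0.0962


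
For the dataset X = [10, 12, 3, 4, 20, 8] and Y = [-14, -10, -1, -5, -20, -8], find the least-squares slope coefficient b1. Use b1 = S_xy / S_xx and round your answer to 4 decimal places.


The sample means are xbar = 9.5000 and ybar = -9.6667.
Compute S_xx = 191.5000 and S_xy = -196.0000.
Slope b1 = S_xy / S_xx = -196.0000 / 191.5000 = -1.0235.

-1.0235


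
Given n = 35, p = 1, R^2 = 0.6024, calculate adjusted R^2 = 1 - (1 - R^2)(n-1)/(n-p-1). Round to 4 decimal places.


Using the formula:
(1 - 0.6024) = 0.3976.
Multiply by 34/33: 0.3976 * 34 = 13.5184, then 13.5184 / 33 = 0.4096.
Adj R^2 = 1 - 0.4096 = 0.5904.

0.5904


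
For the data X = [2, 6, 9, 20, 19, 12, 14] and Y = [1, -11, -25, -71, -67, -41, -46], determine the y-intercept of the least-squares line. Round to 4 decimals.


The slope is b1 = -4.1016.
Sample means are xbar = 11.7143 and ybar = -37.1429.
Intercept: b0 = -37.1429 - (-4.1016)(11.7143) = 10.9049.

10.9049


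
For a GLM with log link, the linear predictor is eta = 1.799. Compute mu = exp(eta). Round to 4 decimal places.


The inverse log link gives:
mu = exp(1.799) = 6.0436.

6.0436


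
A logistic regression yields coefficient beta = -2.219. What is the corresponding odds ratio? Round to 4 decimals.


exp(-2.219) = 0.1087.
So the odds ratio is 0.1087.

0.1087


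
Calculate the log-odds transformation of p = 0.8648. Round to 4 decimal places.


Compute the odds: 0.8648/0.1352 = 6.3964.
Take the natural log: ln(6.3964) = 1.8557.

1.8557


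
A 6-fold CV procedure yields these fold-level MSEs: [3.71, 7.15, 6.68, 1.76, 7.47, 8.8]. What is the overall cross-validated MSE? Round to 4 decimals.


Total MSE across folds = 35.5700.
CV-MSE = 35.5700/6 = 5.9283.

5.9283


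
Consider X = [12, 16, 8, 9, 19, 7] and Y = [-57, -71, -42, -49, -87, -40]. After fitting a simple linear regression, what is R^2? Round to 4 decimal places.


The fitted line is Y = -12.7721 + -3.7939*X.
SSres = 18.4557, SStot = 1671.3333.
R^2 = 1 - SSres/SStot = 0.9890.

0.9890


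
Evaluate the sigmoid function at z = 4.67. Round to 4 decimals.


Compute exp(-4.6700) = 0.0094.
Sigmoid = 1 / (1 + 0.0094) = 1 / 1.0094 = 0.9907.

0.9907


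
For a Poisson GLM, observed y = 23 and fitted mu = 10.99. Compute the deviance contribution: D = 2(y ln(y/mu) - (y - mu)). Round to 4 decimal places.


Compute y*ln(y/mu) = 23*ln(23/10.99) = 23*0.738508 = 16.985684.
y - mu = 12.01.
D = 2*(16.985684 - (12.01)) = 9.951368, which rounds to 9.9514.

9.9514


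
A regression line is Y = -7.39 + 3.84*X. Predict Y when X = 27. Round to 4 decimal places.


Substitute X = 27 into the equation:
Y = -7.39 + 3.84 * 27 = -7.39 + 103.6800 = 96.2900.

96.2900


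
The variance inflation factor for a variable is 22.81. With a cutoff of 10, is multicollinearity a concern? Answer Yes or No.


Compare VIF = 22.81 to the threshold of 10.
22.81 >= 10, so the answer is Yes.

Yes


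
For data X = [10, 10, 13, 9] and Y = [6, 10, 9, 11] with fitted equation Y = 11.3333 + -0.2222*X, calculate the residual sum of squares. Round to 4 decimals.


For each point, residual = actual - predicted.
Residuals: [-3.1113, 0.8887, 0.5553, 1.6665].
Sum of squared residuals = 13.5556.

13.5556


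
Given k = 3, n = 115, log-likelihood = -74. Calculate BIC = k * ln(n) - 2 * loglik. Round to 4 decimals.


k * ln(n) = 3 * ln(115) = 3 * 4.744932 = 14.234796.
-2 * loglik = -2 * (-74) = 148.
BIC = 14.234796 + 148 = 162.234796, which rounds to 162.2348.

162.2348


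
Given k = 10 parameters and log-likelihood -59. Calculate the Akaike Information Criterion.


AIC = 2k - 2*loglik = 2(10) - 2(-59).
= 20 + 118 = 138.

138


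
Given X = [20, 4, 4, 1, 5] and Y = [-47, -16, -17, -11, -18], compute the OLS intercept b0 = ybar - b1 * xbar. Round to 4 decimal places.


First find the slope: b1 = -1.9039.
Means: xbar = 6.8000, ybar = -21.8000.
b0 = ybar - b1 * xbar = -21.8000 - -1.9039 * 6.8000 = -8.8536.

-8.8536


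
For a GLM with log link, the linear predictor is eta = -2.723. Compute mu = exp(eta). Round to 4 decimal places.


mu = exp(eta) = exp(-2.723).
= 0.0657.

0.0657


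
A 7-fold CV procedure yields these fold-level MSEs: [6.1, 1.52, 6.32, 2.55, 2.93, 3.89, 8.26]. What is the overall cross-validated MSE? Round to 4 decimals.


Add all fold MSEs: 31.5700.
Divide by k = 7: 31.5700/7 = 4.5100.

4.5100


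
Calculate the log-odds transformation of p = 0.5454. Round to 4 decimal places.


The odds are p/(1-p) = 0.5454 / 0.4546 = 1.1997.
logit(p) = ln(1.1997) = 0.1821.

0.1821


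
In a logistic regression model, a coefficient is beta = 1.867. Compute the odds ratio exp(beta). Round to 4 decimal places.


The odds ratio is computed as:
OR = e^(1.867) = 6.4689.

6.4689


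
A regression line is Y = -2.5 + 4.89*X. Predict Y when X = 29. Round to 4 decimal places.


Substitute X = 29 into the equation:
Y = -2.5 + 4.89 * 29 = -2.5 + 141.8100 = 139.3100.

139.3100


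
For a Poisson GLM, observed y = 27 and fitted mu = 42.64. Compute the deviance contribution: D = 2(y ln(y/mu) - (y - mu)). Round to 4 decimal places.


Compute y*ln(y/mu) = 27*ln(27/42.64) = 27*-0.456956 = -12.337812.
y - mu = -15.64.
D = 2*(-12.337812 - (-15.64)) = 6.604376, which rounds to 6.6044.

6.6044


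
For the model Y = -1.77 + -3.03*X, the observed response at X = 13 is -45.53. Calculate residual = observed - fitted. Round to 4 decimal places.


Compute yhat = -1.77 + (-3.03)(13) = -41.1600.
Residual = actual - predicted = -45.53 - -41.1600 = -4.3700.

-4.3700


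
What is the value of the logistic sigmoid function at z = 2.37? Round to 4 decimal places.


exp(-2.3700) = 0.0935.
1 + exp(-z) = 1.0935.
sigmoid = 1/1.0935 = 0.9145.

0.9145


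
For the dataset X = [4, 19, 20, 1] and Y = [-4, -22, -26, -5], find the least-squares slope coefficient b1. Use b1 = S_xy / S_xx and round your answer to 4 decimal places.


The sample means are xbar = 11.0000 and ybar = -14.2500.
Compute S_xx = 294.0000 and S_xy = -332.0000.
Slope b1 = S_xy / S_xx = -332.0000 / 294.0000 = -1.1293.

-1.1293


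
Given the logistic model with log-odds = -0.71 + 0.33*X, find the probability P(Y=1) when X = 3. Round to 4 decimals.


z = -0.71 + 0.33 * 3 = 0.2800.
Sigmoid: P = 1 / (1 + exp(-0.2800)) = 0.5695.

0.5695


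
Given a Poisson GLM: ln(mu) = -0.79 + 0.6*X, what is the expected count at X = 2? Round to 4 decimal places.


Compute eta = -0.79 + 0.6 * 2 = 0.4100.
Apply inverse link: mu = e^0.4100 = 1.5068.

1.5068


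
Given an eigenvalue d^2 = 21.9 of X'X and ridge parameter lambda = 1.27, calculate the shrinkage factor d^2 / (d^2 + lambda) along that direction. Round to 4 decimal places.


Compute the denominator: 21.9 + 1.27 = 23.1700.
Shrinkage factor = 21.9 / 23.1700 = 0.9452.

0.9452


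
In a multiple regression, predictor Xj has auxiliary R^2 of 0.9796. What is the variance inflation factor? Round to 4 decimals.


VIF = 1 / (1 - 0.9796).
= 1 / 0.0204 = 49.0196.

49.0196


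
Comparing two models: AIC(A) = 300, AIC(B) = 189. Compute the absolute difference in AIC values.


|AIC_A - AIC_B| = |300 - 189| = 111.
Model B is preferred (lower AIC).

111


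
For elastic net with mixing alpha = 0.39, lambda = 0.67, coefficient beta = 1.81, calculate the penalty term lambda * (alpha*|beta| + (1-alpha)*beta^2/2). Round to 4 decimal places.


alpha * |beta| = 0.39 * 1.81 = 0.7059.
(1-alpha) * beta^2/2 = 0.61 * 3.2761/2 = 0.9992.
Total = 0.67 * (0.7059 + 0.9992) = 1.1424.

1.1424


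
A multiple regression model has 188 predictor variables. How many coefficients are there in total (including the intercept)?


Including the intercept, the model has 188 predictor coefficients + 1 intercept.
Total = 189.

189


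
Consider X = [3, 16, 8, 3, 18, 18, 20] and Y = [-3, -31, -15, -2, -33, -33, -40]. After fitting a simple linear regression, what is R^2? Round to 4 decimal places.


After computing the OLS fit (b0=3.3096, b1=-2.0950):
SSres = 9.8859, SStot = 1455.7143.
R^2 = 1 - 9.8859/1455.7143 = 0.9932.

0.9932


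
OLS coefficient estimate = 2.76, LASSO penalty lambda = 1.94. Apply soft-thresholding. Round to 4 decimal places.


|beta_OLS| = 2.76.
lambda = 1.94.
Since |beta| > lambda, coefficient = sign(beta)*(|beta| - lambda) = 0.8200.
Result = 0.8200.

0.8200


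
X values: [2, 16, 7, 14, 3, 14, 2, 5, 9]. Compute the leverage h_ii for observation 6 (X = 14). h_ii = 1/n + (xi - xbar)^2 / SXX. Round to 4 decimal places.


n = 9, xbar = 8.0000.
SXX = sum((xi - xbar)^2) = 244.0000.
h = 1/9 + (14 - 8.0000)^2 / 244.0000 = 0.2587.

0.2587


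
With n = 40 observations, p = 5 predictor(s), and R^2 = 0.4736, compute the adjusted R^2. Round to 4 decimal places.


Plug in: Adj R^2 = 1 - (1 - 0.4736) * 39/34.
= 1 - 0.5264 * 39/34
= 1 - 20.5296 / 34
= 1 - 0.6038 = 0.3962.

0.3962


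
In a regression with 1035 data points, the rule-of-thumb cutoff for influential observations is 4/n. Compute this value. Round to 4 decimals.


Cook's distance cutoff = 4/n = 4/1035.
= 0.0039.

0.0039


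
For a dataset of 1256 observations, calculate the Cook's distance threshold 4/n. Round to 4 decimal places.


Cook's distance cutoff = 4/n = 4/1256.
= 0.0032.

0.0032


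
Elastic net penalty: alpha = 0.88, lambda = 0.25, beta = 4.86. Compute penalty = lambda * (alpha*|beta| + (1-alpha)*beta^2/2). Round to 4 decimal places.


Compute:
L1 = 0.88 * 4.86 = 4.2768.
L2 = 0.12 * 4.86^2 / 2 = 1.4172.
Penalty = 0.25 * (4.2768 + 1.4172) = 1.4235.

1.4235


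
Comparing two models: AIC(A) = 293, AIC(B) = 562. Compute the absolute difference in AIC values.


Absolute difference = |293 - 562| = 269.
The model with lower AIC (A) is preferred.

269


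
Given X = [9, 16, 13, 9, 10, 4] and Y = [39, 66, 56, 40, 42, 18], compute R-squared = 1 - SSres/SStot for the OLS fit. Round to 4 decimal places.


After computing the OLS fit (b0=2.5674, b1=4.0262):
SSres = 4.7767, SStot = 1347.5000.
R^2 = 1 - 4.7767/1347.5000 = 0.9965.

0.9965


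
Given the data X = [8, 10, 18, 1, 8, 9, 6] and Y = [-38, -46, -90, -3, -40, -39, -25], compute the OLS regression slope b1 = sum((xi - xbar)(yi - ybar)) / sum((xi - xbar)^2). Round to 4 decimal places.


First compute the means: xbar = 8.5714, ybar = -40.1429.
Then S_xx = sum((xi - xbar)^2) = 155.7143.
S_xy = sum((xi - xbar)(yi - ybar)) = -799.4286.
b1 = S_xy / S_xx = -799.4286 / 155.7143 = -5.1339.

-5.1339


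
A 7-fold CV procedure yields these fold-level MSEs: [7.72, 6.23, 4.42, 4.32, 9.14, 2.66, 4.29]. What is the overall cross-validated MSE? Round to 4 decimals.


Add all fold MSEs: 38.7800.
Divide by k = 7: 38.7800/7 = 5.5400.

5.5400


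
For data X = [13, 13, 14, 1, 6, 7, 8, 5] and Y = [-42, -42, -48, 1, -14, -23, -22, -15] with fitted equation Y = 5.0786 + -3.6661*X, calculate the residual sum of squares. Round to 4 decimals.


Predicted values from Y = 5.0786 + -3.6661*X.
Residuals: [0.5807, 0.5807, -1.7532, -0.4125, 2.9180, -2.4159, 2.2502, -1.7481].
SSres = 26.3888.

26.3888


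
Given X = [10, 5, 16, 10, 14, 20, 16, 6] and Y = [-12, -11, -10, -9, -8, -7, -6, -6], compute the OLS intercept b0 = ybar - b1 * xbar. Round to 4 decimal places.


Compute b1 = 0.1432 from the OLS formula.
With xbar = 12.1250 and ybar = -8.6250, the intercept is:
b0 = -8.6250 - 0.1432 * 12.1250 = -10.3616.

-10.3616


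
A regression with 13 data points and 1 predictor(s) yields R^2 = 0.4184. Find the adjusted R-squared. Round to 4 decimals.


Adjusted R^2 = 1 - (1 - R^2) * (n-1)/(n-p-1).
(1 - R^2) = 0.5816.
(n-1)/(n-p-1) = 12/11.
(1 - R^2) * (n-1) = 0.5816 * 12 = 6.9792.
Divide by (n-p-1): 6.9792 / 11 = 0.6345.
Adj R^2 = 1 - 0.6345 = 0.3655.

0.3655


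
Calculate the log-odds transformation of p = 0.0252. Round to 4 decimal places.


The odds are p/(1-p) = 0.0252 / 0.9748 = 0.0259.
logit(p) = ln(0.0259) = -3.6554.

-3.6554


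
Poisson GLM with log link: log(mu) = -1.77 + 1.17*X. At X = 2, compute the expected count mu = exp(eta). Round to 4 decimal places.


Compute eta = -1.77 + 1.17 * 2 = 0.5700.
Apply inverse link: mu = e^0.5700 = 1.7683.

1.7683


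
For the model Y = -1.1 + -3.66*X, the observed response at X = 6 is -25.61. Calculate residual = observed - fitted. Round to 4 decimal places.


Compute yhat = -1.1 + (-3.66)(6) = -23.0600.
Residual = actual - predicted = -25.61 - -23.0600 = -2.5500.

-2.5500


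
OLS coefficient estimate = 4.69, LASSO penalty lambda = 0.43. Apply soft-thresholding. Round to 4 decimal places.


Check: |4.69| = 4.69 vs lambda = 0.43.
Since |beta| > lambda, coefficient = sign(beta)*(|beta| - lambda) = 4.2600.
Soft-thresholded coefficient = 4.2600.

4.2600


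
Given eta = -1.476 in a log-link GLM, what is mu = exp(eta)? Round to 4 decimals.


mu = exp(eta) = exp(-1.476).
= 0.2286.

0.2286


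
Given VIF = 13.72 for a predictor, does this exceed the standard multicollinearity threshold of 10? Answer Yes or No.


Check: VIF = 13.72 vs threshold = 10.
Since 13.72 >= 10, the answer is Yes.

Yes


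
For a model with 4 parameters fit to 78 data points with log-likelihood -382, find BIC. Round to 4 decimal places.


ln(78) = 4.356709.
k * ln(n) = 4 * 4.356709 = 17.426836.
-2L = 764.
BIC = 17.426836 + 764 = 781.426836, which rounds to 781.4268.

781.4268


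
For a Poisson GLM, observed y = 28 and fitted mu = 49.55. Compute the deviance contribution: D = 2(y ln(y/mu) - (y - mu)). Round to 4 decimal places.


First: ln(28/49.55) = -0.570778.
Then: 28 * -0.570778 = -15.981784.
y - mu = 28 - 49.55 = -21.55.
D = 2(-15.981784 - -21.55) = 11.136432, which rounds to 11.1364.

11.1364


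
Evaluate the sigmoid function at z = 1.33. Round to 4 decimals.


First, exp(-1.3300) = 0.2645.
Then sigma(z) = 1/(1 + 0.2645) = 0.7908.

0.7908


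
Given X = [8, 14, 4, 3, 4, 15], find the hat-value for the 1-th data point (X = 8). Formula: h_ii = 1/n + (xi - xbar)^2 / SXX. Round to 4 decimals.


Compute xbar = 8.0000 with n = 6 observations.
SXX = 142.0000.
Leverage = 1/6 + (8 - 8.0000)^2/142.0000 = 0.1667.

0.1667


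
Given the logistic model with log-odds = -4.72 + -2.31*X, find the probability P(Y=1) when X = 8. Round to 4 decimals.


Compute z = -4.72 + (-2.31)(8) = -23.2000.
exp(-z) = 11902329806.9771.
P = 1/(1 + 11902329806.9771) = 0.0000.

0.0000


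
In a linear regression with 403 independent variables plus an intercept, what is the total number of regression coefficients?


Each predictor gets one coefficient, plus one intercept.
Total parameters = 403 + 1 = 404.

404


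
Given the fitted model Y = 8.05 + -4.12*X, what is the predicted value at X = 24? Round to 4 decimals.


Substitute X = 24 into the equation:
Y = 8.05 + -4.12 * 24 = 8.05 + -98.8800 = -90.8300.

-90.8300


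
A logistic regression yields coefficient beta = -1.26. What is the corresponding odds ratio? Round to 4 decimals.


The odds ratio is computed as:
OR = e^(-1.26) = 0.2837.

0.2837


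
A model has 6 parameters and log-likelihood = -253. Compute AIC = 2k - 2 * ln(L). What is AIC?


AIC = 2*6 - 2*(-253).
= 12 + 506 = 518.

518


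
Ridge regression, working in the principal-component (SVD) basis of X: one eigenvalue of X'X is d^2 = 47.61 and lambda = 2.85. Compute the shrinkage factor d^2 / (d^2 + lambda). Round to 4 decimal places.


Compute the denominator: 47.61 + 2.85 = 50.4600.
Shrinkage factor = 47.61 / 50.4600 = 0.9435.

0.9435


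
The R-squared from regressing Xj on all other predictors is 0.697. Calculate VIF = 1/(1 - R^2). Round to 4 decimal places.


VIF = 1 / (1 - 0.697).
= 1 / 0.303 = 3.3003.

3.3003


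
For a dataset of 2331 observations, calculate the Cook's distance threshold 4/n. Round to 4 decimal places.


The threshold is 4/n.
4/2331 = 0.0017.

0.0017


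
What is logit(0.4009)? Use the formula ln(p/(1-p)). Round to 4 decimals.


The odds are p/(1-p) = 0.4009 / 0.5991 = 0.6692.
logit(p) = ln(0.6692) = -0.4017.

-0.4017


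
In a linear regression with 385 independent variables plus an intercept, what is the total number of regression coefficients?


Each predictor gets one coefficient, plus one intercept.
Total parameters = 385 + 1 = 386.

386


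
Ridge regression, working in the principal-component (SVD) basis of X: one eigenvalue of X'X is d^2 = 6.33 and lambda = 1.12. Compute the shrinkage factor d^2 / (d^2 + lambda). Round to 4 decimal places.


Compute the denominator: 6.33 + 1.12 = 7.4500.
Shrinkage factor = 6.33 / 7.4500 = 0.8497.

0.8497


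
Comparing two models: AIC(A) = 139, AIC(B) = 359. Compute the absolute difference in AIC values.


|AIC_A - AIC_B| = |139 - 359| = 220.
Model A is preferred (lower AIC).

220


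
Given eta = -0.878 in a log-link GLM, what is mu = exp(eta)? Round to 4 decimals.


The inverse log link gives:
mu = exp(-0.878) = 0.4156.

0.4156


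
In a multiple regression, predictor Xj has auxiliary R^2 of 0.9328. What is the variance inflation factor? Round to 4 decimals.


Using VIF = 1/(1 - R^2_j):
1 - 0.9328 = 0.0672.
VIF = 14.8810.

14.8810


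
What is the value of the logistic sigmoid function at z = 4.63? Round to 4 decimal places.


Compute exp(-4.6300) = 0.0098.
Sigmoid = 1 / (1 + 0.0098) = 1 / 1.0098 = 0.9903.

0.9903


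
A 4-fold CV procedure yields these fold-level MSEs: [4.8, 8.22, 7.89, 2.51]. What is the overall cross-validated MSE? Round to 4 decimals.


Sum of fold MSEs = 23.4200.
Average = 23.4200 / 4 = 5.8550.

5.8550


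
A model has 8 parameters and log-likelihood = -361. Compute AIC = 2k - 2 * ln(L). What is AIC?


Compute:
2k = 2*8 = 16.
-2*loglik = -2*(-361) = 722.
AIC = 16 + 722 = 738.

738


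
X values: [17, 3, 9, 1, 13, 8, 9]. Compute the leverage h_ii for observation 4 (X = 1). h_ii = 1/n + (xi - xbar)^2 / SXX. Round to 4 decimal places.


Mean of X: xbar = 8.5714.
SXX = 179.7143.
For X = 1: h = 1/7 + (1 - 8.5714)^2/179.7143 = 0.4618.

0.4618


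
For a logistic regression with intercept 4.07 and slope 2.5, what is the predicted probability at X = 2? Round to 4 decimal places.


Compute z = 4.07 + (2.5)(2) = 9.0700.
exp(-z) = 0.0001.
P = 1/(1 + 0.0001) = 0.9999.

0.9999


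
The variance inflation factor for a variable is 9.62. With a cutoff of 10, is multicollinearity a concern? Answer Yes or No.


The threshold is 10.
VIF = 9.62 is < 10.
Multicollinearity indication: No.

No


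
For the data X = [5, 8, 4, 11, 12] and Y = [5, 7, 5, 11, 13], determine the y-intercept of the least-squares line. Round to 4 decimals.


First find the slope: b1 = 1.0000.
Means: xbar = 8.0000, ybar = 8.2000.
b0 = ybar - b1 * xbar = 8.2000 - 1.0000 * 8.0000 = 0.2000.

0.2000


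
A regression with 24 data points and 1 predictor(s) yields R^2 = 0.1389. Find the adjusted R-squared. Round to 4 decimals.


Using the formula:
(1 - 0.1389) = 0.8611.
Multiply by 23/22: 0.8611 * 23 = 19.8053, then 19.8053 / 22 = 0.9002.
Adj R^2 = 1 - 0.9002 = 0.0998.

0.0998


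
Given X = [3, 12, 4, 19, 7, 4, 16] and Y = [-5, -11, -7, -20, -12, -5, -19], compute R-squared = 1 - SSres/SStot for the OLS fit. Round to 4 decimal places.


The fitted line is Y = -2.6755 + -0.9273*X.
SSres = 20.6905, SStot = 233.4286.
R^2 = 1 - SSres/SStot = 0.9114.

0.9114


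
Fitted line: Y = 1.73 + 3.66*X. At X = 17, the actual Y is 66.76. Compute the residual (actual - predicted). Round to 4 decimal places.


Fitted value at X = 17 is yhat = 1.73 + 3.66*17 = 63.9500.
Residual = 66.76 - 63.9500 = 2.8100.

2.8100


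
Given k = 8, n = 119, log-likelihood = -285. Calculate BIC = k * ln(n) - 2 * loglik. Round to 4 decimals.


ln(119) = 4.779123.
k * ln(n) = 8 * 4.779123 = 38.232984.
-2L = 570.
BIC = 38.232984 + 570 = 608.232984, which rounds to 608.2330.

608.2330


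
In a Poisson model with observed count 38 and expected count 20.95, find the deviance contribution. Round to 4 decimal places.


First: ln(38/20.95) = 0.595448.
Then: 38 * 0.595448 = 22.627024.
y - mu = 38 - 20.95 = 17.05.
D = 2(22.627024 - 17.05) = 11.154048, which rounds to 11.1540.

11.1540


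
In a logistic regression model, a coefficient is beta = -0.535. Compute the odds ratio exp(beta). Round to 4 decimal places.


exp(-0.535) = 0.5857.
So the odds ratio is 0.5857.

0.5857


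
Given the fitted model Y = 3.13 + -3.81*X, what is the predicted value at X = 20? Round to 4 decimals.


Predicted value:
Y = 3.13 + (-3.81)(20) = 3.13 + -76.2000 = -73.0700.

-73.0700


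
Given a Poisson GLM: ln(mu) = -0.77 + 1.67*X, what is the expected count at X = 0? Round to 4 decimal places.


Linear predictor: eta = -0.77 + (1.67)(0) = -0.7700.
Expected count: mu = exp(-0.7700) = 0.4630.

0.4630


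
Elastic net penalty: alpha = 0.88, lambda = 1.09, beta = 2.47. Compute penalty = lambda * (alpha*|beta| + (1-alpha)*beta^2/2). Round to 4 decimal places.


Compute:
L1 = 0.88 * 2.47 = 2.1736.
L2 = 0.12 * 2.47^2 / 2 = 0.3661.
Penalty = 1.09 * (2.1736 + 0.3661) = 2.7682.

2.7682


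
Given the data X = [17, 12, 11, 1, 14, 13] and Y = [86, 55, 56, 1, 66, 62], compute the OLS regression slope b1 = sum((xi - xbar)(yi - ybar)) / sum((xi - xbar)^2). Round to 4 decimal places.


The sample means are xbar = 11.3333 and ybar = 54.3333.
Compute S_xx = 149.3333 and S_xy = 774.3333.
Slope b1 = S_xy / S_xx = 774.3333 / 149.3333 = 5.1853.

5.1853


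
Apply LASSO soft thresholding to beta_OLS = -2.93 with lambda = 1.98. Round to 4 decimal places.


Absolute value: |-2.93| = 2.93.
Compare to lambda = 1.98.
Since |beta| > lambda, coefficient = sign(beta)*(|beta| - lambda) = -0.9500.

-0.9500


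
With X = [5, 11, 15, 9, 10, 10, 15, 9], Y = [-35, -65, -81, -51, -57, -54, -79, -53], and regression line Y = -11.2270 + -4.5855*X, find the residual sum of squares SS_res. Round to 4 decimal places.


Predicted values from Y = -11.2270 + -4.5855*X.
Residuals: [-0.8455, -3.3325, -0.9905, 1.4965, 0.0820, 3.0820, 1.0095, -0.5035].
SSres = 25.8191.

25.8191


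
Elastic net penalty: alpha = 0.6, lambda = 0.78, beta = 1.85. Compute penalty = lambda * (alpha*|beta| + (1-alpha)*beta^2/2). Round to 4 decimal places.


alpha * |beta| = 0.6 * 1.85 = 1.1100.
(1-alpha) * beta^2/2 = 0.4 * 3.4225/2 = 0.6845.
Total = 0.78 * (1.1100 + 0.6845) = 1.3997.

1.3997


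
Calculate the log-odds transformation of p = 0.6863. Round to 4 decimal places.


Compute the odds: 0.6863/0.3137 = 2.1878.
Take the natural log: ln(2.1878) = 0.7829.

0.7829


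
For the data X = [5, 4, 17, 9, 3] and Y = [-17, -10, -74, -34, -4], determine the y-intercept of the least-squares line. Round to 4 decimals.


The slope is b1 = -4.9131.
Sample means are xbar = 7.6000 and ybar = -27.8000.
Intercept: b0 = -27.8000 - (-4.9131)(7.6000) = 9.5396.

9.5396


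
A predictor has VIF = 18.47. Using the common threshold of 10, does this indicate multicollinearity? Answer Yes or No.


The threshold is 10.
VIF = 18.47 is >= 10.
Multicollinearity indication: Yes.

Yes


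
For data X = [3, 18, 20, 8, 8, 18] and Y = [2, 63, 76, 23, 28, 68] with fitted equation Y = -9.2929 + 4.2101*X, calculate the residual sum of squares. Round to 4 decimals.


For each point, residual = actual - predicted.
Residuals: [-1.3374, -3.4889, 1.0909, -1.3879, 3.6121, 1.5111].
Sum of squared residuals = 32.4081.

32.4081


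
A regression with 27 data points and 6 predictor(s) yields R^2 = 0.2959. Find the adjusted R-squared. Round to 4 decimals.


Using the formula:
(1 - 0.2959) = 0.7041.
Multiply by 26/20: 0.7041 * 26 = 18.3066, then 18.3066 / 20 = 0.9153.
Adj R^2 = 1 - 0.9153 = 0.0847.

0.0847


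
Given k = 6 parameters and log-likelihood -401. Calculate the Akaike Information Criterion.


AIC = 2*6 - 2*(-401).
= 12 + 802 = 814.

814


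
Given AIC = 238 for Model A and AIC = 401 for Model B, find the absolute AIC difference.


Compute |238 - 401| = 163.
Model A has the smaller AIC.

163


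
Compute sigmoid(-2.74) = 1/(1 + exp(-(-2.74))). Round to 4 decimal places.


First, exp(2.7400) = 15.4870.
Then sigma(z) = 1/(1 + 15.4870) = 0.0607.

0.0607


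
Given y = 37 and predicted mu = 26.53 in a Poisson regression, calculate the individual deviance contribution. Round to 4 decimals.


First: ln(37/26.53) = 0.332642.
Then: 37 * 0.332642 = 12.307754.
y - mu = 37 - 26.53 = 10.47.
D = 2(12.307754 - 10.47) = 3.675508, which rounds to 3.6755.

3.6755


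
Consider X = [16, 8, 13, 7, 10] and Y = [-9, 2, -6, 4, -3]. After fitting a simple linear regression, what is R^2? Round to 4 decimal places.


Fit the OLS line: b0 = 13.0511, b1 = -1.4307.
SSres = 5.0365.
SStot = 117.2000.
R^2 = 1 - 5.0365/117.2000 = 0.9570.

0.9570


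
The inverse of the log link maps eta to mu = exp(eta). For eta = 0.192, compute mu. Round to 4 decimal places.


Apply the inverse link:
mu = e^0.192 = 1.2117.

1.2117


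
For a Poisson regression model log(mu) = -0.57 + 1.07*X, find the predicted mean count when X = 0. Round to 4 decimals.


Compute eta = -0.57 + 1.07 * 0 = -0.5700.
Apply inverse link: mu = e^-0.5700 = 0.5655.

0.5655


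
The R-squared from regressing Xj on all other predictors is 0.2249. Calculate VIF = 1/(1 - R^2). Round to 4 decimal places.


Using VIF = 1/(1 - R^2_j):
1 - 0.2249 = 0.7751.
VIF = 1.2902.

1.2902


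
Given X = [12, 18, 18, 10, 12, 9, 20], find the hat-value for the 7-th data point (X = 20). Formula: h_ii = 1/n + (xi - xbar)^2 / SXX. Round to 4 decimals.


n = 7, xbar = 14.1429.
SXX = sum((xi - xbar)^2) = 116.8571.
h = 1/7 + (20 - 14.1429)^2 / 116.8571 = 0.4364.

0.4364


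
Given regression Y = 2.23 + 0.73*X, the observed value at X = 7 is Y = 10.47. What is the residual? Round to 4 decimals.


Compute yhat = 2.23 + (0.73)(7) = 7.3400.
Residual = actual - predicted = 10.47 - 7.3400 = 3.1300.

3.1300


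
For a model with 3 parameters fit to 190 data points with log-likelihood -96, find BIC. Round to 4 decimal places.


k * ln(n) = 3 * ln(190) = 3 * 5.247024 = 15.741072.
-2 * loglik = -2 * (-96) = 192.
BIC = 15.741072 + 192 = 207.741072, which rounds to 207.7411.

207.7411


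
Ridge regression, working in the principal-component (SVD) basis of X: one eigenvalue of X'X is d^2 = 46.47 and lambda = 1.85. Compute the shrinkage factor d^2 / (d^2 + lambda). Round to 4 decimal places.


Denominator = d^2 + lambda = 46.47 + 1.85 = 48.3200.
Shrinkage = 46.47 / 48.3200 = 0.9617.

0.9617


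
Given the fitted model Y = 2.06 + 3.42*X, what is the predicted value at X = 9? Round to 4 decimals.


Predicted value:
Y = 2.06 + (3.42)(9) = 2.06 + 30.7800 = 32.8400.

32.8400


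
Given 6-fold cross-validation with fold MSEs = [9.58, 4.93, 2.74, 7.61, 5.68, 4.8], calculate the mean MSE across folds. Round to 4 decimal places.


Add all fold MSEs: 35.3400.
Divide by k = 6: 35.3400/6 = 5.8900.

5.8900


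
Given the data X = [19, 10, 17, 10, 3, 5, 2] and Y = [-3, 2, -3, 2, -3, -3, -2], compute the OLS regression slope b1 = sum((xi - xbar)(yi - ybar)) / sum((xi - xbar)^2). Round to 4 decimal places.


Calculate xbar = 9.4286, ybar = -1.4286.
S_xx = 265.7143, S_xy = -1.7143.
Using b1 = S_xy / S_xx = -1.7143 / 265.7143, we get b1 = -0.0065.

-0.0065


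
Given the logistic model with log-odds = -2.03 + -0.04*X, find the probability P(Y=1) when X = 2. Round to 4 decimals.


Compute z = -2.03 + (-0.04)(2) = -2.1100.
exp(-z) = 8.2482.
P = 1/(1 + 8.2482) = 0.1081.

0.1081


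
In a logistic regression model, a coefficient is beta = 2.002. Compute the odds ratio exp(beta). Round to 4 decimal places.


The odds ratio is computed as:
OR = e^(2.002) = 7.4038.

7.4038


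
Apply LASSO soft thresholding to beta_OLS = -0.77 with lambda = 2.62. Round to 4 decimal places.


Check: |-0.77| = 0.77 vs lambda = 2.62.
Since |beta| <= lambda, the coefficient is set to 0.
Soft-thresholded coefficient = 0.0000.

0.0000


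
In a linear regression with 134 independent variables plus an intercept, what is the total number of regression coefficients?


Including the intercept, the model has 134 predictor coefficients + 1 intercept.
Total = 135.

135


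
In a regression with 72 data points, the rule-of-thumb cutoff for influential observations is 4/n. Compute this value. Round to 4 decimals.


The threshold is 4/n.
4/72 = 0.0556.

0.0556


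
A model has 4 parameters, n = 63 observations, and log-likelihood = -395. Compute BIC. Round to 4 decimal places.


ln(63) = 4.143135.
k * ln(n) = 4 * 4.143135 = 16.572540.
-2L = 790.
BIC = 16.572540 + 790 = 806.572540, which rounds to 806.5725.

806.5725


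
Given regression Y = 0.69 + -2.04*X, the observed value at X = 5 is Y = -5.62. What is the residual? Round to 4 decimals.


Fitted value at X = 5 is yhat = 0.69 + -2.04*5 = -9.5100.
Residual = -5.62 - -9.5100 = 3.8900.

3.8900


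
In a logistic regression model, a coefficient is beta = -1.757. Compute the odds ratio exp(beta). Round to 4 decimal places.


Odds ratio = exp(beta) = exp(-1.757).
= 0.1726.

0.1726


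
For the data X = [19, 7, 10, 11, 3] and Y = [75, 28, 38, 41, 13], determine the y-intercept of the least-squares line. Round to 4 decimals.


Compute b1 = 3.8643 from the OLS formula.
With xbar = 10.0000 and ybar = 39.0000, the intercept is:
b0 = 39.0000 - 3.8643 * 10.0000 = 0.3571.

0.3571


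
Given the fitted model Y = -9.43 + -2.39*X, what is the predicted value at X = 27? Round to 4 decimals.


Substitute X = 27 into the equation:
Y = -9.43 + -2.39 * 27 = -9.43 + -64.5300 = -73.9600.

-73.9600


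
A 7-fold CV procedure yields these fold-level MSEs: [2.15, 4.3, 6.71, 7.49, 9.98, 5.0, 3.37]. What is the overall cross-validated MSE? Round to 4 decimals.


Add all fold MSEs: 39.0000.
Divide by k = 7: 39.0000/7 = 5.5714.

5.5714


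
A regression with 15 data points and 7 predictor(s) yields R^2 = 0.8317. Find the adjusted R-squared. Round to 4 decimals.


Plug in: Adj R^2 = 1 - (1 - 0.8317) * 14/7.
= 1 - 0.1683 * 14/7
= 1 - 2.3562 / 7
= 1 - 0.3366 = 0.6634.

0.6634


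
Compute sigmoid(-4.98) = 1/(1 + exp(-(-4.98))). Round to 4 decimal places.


Compute exp(4.9800) = 145.4744.
Sigmoid = 1 / (1 + 145.4744) = 1 / 146.4744 = 0.0068.

0.0068


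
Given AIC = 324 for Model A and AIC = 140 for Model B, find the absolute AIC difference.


Absolute difference = |324 - 140| = 184.
The model with lower AIC (B) is preferred.

184


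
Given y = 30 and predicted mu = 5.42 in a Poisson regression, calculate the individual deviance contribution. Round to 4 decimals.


y/mu = 30/5.42 = 5.535055 (approx.), and ln(30/5.42) = 1.711102.
y * ln(y/mu) = 30 * 1.711102 = 51.333060.
y - mu = 24.58.
D = 2 * (51.333060 - 24.58) = 53.506120, which rounds to 53.5061.

53.5061


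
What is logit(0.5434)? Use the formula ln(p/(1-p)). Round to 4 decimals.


Compute the odds: 0.5434/0.4566 = 1.1901.
Take the natural log: ln(1.1901) = 0.1740.

0.1740


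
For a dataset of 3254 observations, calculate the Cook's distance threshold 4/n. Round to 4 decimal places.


The threshold is 4/n.
4/3254 = 0.0012.

0.0012


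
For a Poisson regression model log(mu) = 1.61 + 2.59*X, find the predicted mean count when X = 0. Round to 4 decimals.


Linear predictor: eta = 1.61 + (2.59)(0) = 1.6100.
Expected count: mu = exp(1.6100) = 5.0028.

5.0028


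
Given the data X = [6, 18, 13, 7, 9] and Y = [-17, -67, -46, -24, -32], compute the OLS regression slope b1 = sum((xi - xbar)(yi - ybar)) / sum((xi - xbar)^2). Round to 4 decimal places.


The sample means are xbar = 10.6000 and ybar = -37.2000.
Compute S_xx = 97.2000 and S_xy = -390.4000.
Slope b1 = S_xy / S_xx = -390.4000 / 97.2000 = -4.0165.

-4.0165


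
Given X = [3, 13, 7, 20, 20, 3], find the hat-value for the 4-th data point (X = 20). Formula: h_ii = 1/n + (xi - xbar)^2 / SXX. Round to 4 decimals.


n = 6, xbar = 11.0000.
SXX = sum((xi - xbar)^2) = 310.0000.
h = 1/6 + (20 - 11.0000)^2 / 310.0000 = 0.4280.

0.4280


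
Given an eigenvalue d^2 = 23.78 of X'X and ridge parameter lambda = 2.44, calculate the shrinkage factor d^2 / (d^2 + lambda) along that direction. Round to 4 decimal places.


Compute the denominator: 23.78 + 2.44 = 26.2200.
Shrinkage factor = 23.78 / 26.2200 = 0.9069.

0.9069


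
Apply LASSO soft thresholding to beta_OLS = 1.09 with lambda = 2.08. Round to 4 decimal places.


|beta_OLS| = 1.09.
lambda = 2.08.
Since |beta| <= lambda, the coefficient is set to 0.
Result = 0.0000.

0.0000


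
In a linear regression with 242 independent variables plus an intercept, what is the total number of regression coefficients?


Total coefficients = number of predictors + 1 (for the intercept).
= 242 + 1 = 243.

243


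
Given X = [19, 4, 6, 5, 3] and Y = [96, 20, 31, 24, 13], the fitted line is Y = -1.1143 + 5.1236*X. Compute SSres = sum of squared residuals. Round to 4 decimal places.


Compute predicted values, then residuals = yi - yhat_i.
Residuals: [-0.2341, 0.6199, 1.3727, -0.5037, -1.2565].
SSres = sum(residual^2) = 4.1559.

4.1559


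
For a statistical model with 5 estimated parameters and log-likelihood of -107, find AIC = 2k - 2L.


AIC = 2*5 - 2*(-107).
= 10 + 214 = 224.

224


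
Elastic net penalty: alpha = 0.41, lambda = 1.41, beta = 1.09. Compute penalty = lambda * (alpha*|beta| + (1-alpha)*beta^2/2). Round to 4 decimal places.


L1 component = 0.41 * |1.09| = 0.4469.
L2 component = 0.59 * 1.09^2 / 2 = 0.3505.
Penalty = 1.41 * (0.4469 + 0.3505) = 1.41 * 0.7974 = 1.1243.

1.1243


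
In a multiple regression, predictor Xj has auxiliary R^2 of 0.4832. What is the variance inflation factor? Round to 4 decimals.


Denominator: 1 - 0.4832 = 0.5168.
VIF = 1 / 0.5168 = 1.9350.

1.9350


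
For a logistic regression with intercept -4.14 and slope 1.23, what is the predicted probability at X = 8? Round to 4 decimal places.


z = -4.14 + 1.23 * 8 = 5.7000.
Sigmoid: P = 1 / (1 + exp(-5.7000)) = 0.9967.

0.9967


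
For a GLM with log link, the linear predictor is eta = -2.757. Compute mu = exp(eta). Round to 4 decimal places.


Apply the inverse link:
mu = e^-2.757 = 0.0635.

0.0635
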